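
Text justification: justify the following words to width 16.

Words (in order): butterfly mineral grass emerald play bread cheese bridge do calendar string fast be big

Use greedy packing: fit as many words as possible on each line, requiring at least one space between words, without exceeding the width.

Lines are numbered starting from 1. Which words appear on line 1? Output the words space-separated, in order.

Line 1: ['butterfly'] (min_width=9, slack=7)
Line 2: ['mineral', 'grass'] (min_width=13, slack=3)
Line 3: ['emerald', 'play'] (min_width=12, slack=4)
Line 4: ['bread', 'cheese'] (min_width=12, slack=4)
Line 5: ['bridge', 'do'] (min_width=9, slack=7)
Line 6: ['calendar', 'string'] (min_width=15, slack=1)
Line 7: ['fast', 'be', 'big'] (min_width=11, slack=5)

Answer: butterfly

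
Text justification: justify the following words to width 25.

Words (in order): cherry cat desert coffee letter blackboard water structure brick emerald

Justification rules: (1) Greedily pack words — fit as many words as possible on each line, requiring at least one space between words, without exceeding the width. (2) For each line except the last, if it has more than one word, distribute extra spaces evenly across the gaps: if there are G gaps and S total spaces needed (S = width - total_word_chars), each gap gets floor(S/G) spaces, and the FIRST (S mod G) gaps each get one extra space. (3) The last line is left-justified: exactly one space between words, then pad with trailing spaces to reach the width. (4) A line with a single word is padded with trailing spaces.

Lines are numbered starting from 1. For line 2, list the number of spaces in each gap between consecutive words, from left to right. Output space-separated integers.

Answer: 2 2

Derivation:
Line 1: ['cherry', 'cat', 'desert', 'coffee'] (min_width=24, slack=1)
Line 2: ['letter', 'blackboard', 'water'] (min_width=23, slack=2)
Line 3: ['structure', 'brick', 'emerald'] (min_width=23, slack=2)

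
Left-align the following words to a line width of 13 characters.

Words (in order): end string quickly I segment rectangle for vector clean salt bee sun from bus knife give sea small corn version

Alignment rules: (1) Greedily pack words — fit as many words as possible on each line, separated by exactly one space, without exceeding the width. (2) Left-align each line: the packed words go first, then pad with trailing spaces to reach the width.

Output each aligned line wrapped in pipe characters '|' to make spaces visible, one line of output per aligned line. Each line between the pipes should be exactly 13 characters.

Line 1: ['end', 'string'] (min_width=10, slack=3)
Line 2: ['quickly', 'I'] (min_width=9, slack=4)
Line 3: ['segment'] (min_width=7, slack=6)
Line 4: ['rectangle', 'for'] (min_width=13, slack=0)
Line 5: ['vector', 'clean'] (min_width=12, slack=1)
Line 6: ['salt', 'bee', 'sun'] (min_width=12, slack=1)
Line 7: ['from', 'bus'] (min_width=8, slack=5)
Line 8: ['knife', 'give'] (min_width=10, slack=3)
Line 9: ['sea', 'small'] (min_width=9, slack=4)
Line 10: ['corn', 'version'] (min_width=12, slack=1)

Answer: |end string   |
|quickly I    |
|segment      |
|rectangle for|
|vector clean |
|salt bee sun |
|from bus     |
|knife give   |
|sea small    |
|corn version |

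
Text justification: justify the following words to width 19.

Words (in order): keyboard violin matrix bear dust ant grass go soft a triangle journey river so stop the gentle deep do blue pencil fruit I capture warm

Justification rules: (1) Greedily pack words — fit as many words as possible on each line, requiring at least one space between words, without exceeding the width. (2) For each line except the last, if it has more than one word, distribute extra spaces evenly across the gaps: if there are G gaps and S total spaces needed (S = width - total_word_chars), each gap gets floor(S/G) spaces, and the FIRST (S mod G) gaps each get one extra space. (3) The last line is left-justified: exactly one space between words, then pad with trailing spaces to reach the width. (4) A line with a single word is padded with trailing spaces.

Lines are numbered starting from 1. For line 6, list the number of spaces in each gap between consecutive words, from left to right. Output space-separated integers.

Line 1: ['keyboard', 'violin'] (min_width=15, slack=4)
Line 2: ['matrix', 'bear', 'dust'] (min_width=16, slack=3)
Line 3: ['ant', 'grass', 'go', 'soft', 'a'] (min_width=19, slack=0)
Line 4: ['triangle', 'journey'] (min_width=16, slack=3)
Line 5: ['river', 'so', 'stop', 'the'] (min_width=17, slack=2)
Line 6: ['gentle', 'deep', 'do', 'blue'] (min_width=19, slack=0)
Line 7: ['pencil', 'fruit', 'I'] (min_width=14, slack=5)
Line 8: ['capture', 'warm'] (min_width=12, slack=7)

Answer: 1 1 1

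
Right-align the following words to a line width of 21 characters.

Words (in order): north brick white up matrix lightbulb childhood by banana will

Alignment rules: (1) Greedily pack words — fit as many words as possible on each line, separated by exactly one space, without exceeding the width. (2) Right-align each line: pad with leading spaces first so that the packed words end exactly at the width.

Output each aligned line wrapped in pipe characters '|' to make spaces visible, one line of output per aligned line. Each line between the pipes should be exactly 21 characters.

Answer: | north brick white up|
|     matrix lightbulb|
|  childhood by banana|
|                 will|

Derivation:
Line 1: ['north', 'brick', 'white', 'up'] (min_width=20, slack=1)
Line 2: ['matrix', 'lightbulb'] (min_width=16, slack=5)
Line 3: ['childhood', 'by', 'banana'] (min_width=19, slack=2)
Line 4: ['will'] (min_width=4, slack=17)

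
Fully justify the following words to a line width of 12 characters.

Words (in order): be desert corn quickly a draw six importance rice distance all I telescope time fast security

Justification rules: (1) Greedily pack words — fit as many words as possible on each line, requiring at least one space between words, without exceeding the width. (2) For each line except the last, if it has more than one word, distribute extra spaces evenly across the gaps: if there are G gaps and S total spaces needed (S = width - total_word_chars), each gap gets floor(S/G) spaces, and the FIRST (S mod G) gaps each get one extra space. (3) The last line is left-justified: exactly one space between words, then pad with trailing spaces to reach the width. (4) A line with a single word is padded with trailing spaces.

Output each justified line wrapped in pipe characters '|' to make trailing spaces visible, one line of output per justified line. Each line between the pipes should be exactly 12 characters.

Answer: |be    desert|
|corn quickly|
|a  draw  six|
|importance  |
|rice        |
|distance all|
|I  telescope|
|time    fast|
|security    |

Derivation:
Line 1: ['be', 'desert'] (min_width=9, slack=3)
Line 2: ['corn', 'quickly'] (min_width=12, slack=0)
Line 3: ['a', 'draw', 'six'] (min_width=10, slack=2)
Line 4: ['importance'] (min_width=10, slack=2)
Line 5: ['rice'] (min_width=4, slack=8)
Line 6: ['distance', 'all'] (min_width=12, slack=0)
Line 7: ['I', 'telescope'] (min_width=11, slack=1)
Line 8: ['time', 'fast'] (min_width=9, slack=3)
Line 9: ['security'] (min_width=8, slack=4)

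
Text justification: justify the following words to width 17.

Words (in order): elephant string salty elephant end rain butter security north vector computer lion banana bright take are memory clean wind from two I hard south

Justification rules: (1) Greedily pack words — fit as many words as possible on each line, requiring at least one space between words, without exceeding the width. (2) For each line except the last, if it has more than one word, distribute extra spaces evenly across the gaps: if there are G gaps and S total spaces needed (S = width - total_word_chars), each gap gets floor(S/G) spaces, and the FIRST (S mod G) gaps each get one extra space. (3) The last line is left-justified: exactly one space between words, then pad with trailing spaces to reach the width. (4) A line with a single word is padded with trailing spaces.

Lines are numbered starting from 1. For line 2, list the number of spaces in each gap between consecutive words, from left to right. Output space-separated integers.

Answer: 4

Derivation:
Line 1: ['elephant', 'string'] (min_width=15, slack=2)
Line 2: ['salty', 'elephant'] (min_width=14, slack=3)
Line 3: ['end', 'rain', 'butter'] (min_width=15, slack=2)
Line 4: ['security', 'north'] (min_width=14, slack=3)
Line 5: ['vector', 'computer'] (min_width=15, slack=2)
Line 6: ['lion', 'banana'] (min_width=11, slack=6)
Line 7: ['bright', 'take', 'are'] (min_width=15, slack=2)
Line 8: ['memory', 'clean', 'wind'] (min_width=17, slack=0)
Line 9: ['from', 'two', 'I', 'hard'] (min_width=15, slack=2)
Line 10: ['south'] (min_width=5, slack=12)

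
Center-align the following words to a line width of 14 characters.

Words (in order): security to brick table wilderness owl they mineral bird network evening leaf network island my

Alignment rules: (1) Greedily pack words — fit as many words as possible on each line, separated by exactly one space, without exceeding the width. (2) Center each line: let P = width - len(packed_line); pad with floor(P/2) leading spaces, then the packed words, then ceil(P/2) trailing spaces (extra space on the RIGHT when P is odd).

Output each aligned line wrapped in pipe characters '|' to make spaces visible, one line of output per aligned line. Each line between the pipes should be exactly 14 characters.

Answer: | security to  |
| brick table  |
|wilderness owl|
| they mineral |
| bird network |
| evening leaf |
|network island|
|      my      |

Derivation:
Line 1: ['security', 'to'] (min_width=11, slack=3)
Line 2: ['brick', 'table'] (min_width=11, slack=3)
Line 3: ['wilderness', 'owl'] (min_width=14, slack=0)
Line 4: ['they', 'mineral'] (min_width=12, slack=2)
Line 5: ['bird', 'network'] (min_width=12, slack=2)
Line 6: ['evening', 'leaf'] (min_width=12, slack=2)
Line 7: ['network', 'island'] (min_width=14, slack=0)
Line 8: ['my'] (min_width=2, slack=12)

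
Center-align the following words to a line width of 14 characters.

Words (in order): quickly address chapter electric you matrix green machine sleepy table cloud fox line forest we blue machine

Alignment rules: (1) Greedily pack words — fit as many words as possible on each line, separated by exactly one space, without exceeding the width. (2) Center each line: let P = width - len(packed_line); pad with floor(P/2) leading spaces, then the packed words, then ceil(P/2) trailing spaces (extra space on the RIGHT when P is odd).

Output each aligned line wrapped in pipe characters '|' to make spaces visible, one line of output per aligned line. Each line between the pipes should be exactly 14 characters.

Line 1: ['quickly'] (min_width=7, slack=7)
Line 2: ['address'] (min_width=7, slack=7)
Line 3: ['chapter'] (min_width=7, slack=7)
Line 4: ['electric', 'you'] (min_width=12, slack=2)
Line 5: ['matrix', 'green'] (min_width=12, slack=2)
Line 6: ['machine', 'sleepy'] (min_width=14, slack=0)
Line 7: ['table', 'cloud'] (min_width=11, slack=3)
Line 8: ['fox', 'line'] (min_width=8, slack=6)
Line 9: ['forest', 'we', 'blue'] (min_width=14, slack=0)
Line 10: ['machine'] (min_width=7, slack=7)

Answer: |   quickly    |
|   address    |
|   chapter    |
| electric you |
| matrix green |
|machine sleepy|
| table cloud  |
|   fox line   |
|forest we blue|
|   machine    |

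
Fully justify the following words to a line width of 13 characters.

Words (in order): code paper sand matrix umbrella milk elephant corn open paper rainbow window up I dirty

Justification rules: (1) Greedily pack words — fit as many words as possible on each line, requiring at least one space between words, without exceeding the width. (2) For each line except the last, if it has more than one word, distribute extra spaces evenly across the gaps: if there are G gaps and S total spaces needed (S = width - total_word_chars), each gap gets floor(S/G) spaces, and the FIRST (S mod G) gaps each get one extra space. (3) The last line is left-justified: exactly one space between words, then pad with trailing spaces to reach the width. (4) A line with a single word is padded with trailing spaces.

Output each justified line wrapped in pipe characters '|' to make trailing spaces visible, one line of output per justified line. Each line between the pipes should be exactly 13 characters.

Answer: |code    paper|
|sand   matrix|
|umbrella milk|
|elephant corn|
|open    paper|
|rainbow      |
|window  up  I|
|dirty        |

Derivation:
Line 1: ['code', 'paper'] (min_width=10, slack=3)
Line 2: ['sand', 'matrix'] (min_width=11, slack=2)
Line 3: ['umbrella', 'milk'] (min_width=13, slack=0)
Line 4: ['elephant', 'corn'] (min_width=13, slack=0)
Line 5: ['open', 'paper'] (min_width=10, slack=3)
Line 6: ['rainbow'] (min_width=7, slack=6)
Line 7: ['window', 'up', 'I'] (min_width=11, slack=2)
Line 8: ['dirty'] (min_width=5, slack=8)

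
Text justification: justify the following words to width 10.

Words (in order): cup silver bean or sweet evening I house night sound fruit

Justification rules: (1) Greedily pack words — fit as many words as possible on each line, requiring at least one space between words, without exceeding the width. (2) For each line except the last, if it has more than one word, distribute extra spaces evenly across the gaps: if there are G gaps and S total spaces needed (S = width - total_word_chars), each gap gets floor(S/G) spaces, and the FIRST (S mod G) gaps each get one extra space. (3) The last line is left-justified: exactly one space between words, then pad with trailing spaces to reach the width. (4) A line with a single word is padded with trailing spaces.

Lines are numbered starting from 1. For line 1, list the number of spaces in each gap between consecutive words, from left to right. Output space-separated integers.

Line 1: ['cup', 'silver'] (min_width=10, slack=0)
Line 2: ['bean', 'or'] (min_width=7, slack=3)
Line 3: ['sweet'] (min_width=5, slack=5)
Line 4: ['evening', 'I'] (min_width=9, slack=1)
Line 5: ['house'] (min_width=5, slack=5)
Line 6: ['night'] (min_width=5, slack=5)
Line 7: ['sound'] (min_width=5, slack=5)
Line 8: ['fruit'] (min_width=5, slack=5)

Answer: 1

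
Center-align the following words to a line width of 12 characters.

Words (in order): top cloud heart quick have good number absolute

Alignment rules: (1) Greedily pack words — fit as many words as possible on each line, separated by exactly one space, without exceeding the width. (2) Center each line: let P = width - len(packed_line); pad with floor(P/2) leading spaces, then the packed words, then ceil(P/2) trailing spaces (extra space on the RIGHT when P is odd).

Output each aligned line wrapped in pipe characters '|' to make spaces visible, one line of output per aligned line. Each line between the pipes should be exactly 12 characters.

Answer: | top cloud  |
|heart quick |
| have good  |
|   number   |
|  absolute  |

Derivation:
Line 1: ['top', 'cloud'] (min_width=9, slack=3)
Line 2: ['heart', 'quick'] (min_width=11, slack=1)
Line 3: ['have', 'good'] (min_width=9, slack=3)
Line 4: ['number'] (min_width=6, slack=6)
Line 5: ['absolute'] (min_width=8, slack=4)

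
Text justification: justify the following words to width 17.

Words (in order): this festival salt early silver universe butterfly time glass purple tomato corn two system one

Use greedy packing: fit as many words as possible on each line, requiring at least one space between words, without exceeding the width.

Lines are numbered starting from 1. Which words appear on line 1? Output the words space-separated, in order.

Line 1: ['this', 'festival'] (min_width=13, slack=4)
Line 2: ['salt', 'early', 'silver'] (min_width=17, slack=0)
Line 3: ['universe'] (min_width=8, slack=9)
Line 4: ['butterfly', 'time'] (min_width=14, slack=3)
Line 5: ['glass', 'purple'] (min_width=12, slack=5)
Line 6: ['tomato', 'corn', 'two'] (min_width=15, slack=2)
Line 7: ['system', 'one'] (min_width=10, slack=7)

Answer: this festival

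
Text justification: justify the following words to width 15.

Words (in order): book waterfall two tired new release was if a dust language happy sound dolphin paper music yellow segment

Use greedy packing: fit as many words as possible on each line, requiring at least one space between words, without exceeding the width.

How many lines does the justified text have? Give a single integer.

Answer: 8

Derivation:
Line 1: ['book', 'waterfall'] (min_width=14, slack=1)
Line 2: ['two', 'tired', 'new'] (min_width=13, slack=2)
Line 3: ['release', 'was', 'if'] (min_width=14, slack=1)
Line 4: ['a', 'dust', 'language'] (min_width=15, slack=0)
Line 5: ['happy', 'sound'] (min_width=11, slack=4)
Line 6: ['dolphin', 'paper'] (min_width=13, slack=2)
Line 7: ['music', 'yellow'] (min_width=12, slack=3)
Line 8: ['segment'] (min_width=7, slack=8)
Total lines: 8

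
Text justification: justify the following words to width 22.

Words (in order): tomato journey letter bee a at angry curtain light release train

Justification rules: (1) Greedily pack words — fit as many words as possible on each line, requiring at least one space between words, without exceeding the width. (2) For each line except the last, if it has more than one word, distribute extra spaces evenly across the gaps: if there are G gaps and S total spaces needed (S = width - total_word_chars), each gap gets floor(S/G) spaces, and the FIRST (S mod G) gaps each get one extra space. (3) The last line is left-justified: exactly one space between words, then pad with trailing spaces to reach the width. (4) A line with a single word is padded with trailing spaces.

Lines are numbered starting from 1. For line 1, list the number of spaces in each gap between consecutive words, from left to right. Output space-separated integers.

Line 1: ['tomato', 'journey', 'letter'] (min_width=21, slack=1)
Line 2: ['bee', 'a', 'at', 'angry', 'curtain'] (min_width=22, slack=0)
Line 3: ['light', 'release', 'train'] (min_width=19, slack=3)

Answer: 2 1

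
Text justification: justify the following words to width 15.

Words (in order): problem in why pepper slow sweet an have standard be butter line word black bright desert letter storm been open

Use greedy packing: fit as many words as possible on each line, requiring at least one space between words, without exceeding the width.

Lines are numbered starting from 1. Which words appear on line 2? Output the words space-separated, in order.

Answer: pepper slow

Derivation:
Line 1: ['problem', 'in', 'why'] (min_width=14, slack=1)
Line 2: ['pepper', 'slow'] (min_width=11, slack=4)
Line 3: ['sweet', 'an', 'have'] (min_width=13, slack=2)
Line 4: ['standard', 'be'] (min_width=11, slack=4)
Line 5: ['butter', 'line'] (min_width=11, slack=4)
Line 6: ['word', 'black'] (min_width=10, slack=5)
Line 7: ['bright', 'desert'] (min_width=13, slack=2)
Line 8: ['letter', 'storm'] (min_width=12, slack=3)
Line 9: ['been', 'open'] (min_width=9, slack=6)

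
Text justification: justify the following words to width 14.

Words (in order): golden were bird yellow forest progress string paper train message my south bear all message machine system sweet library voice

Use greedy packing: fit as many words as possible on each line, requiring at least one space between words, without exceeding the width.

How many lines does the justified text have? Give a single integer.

Answer: 11

Derivation:
Line 1: ['golden', 'were'] (min_width=11, slack=3)
Line 2: ['bird', 'yellow'] (min_width=11, slack=3)
Line 3: ['forest'] (min_width=6, slack=8)
Line 4: ['progress'] (min_width=8, slack=6)
Line 5: ['string', 'paper'] (min_width=12, slack=2)
Line 6: ['train', 'message'] (min_width=13, slack=1)
Line 7: ['my', 'south', 'bear'] (min_width=13, slack=1)
Line 8: ['all', 'message'] (min_width=11, slack=3)
Line 9: ['machine', 'system'] (min_width=14, slack=0)
Line 10: ['sweet', 'library'] (min_width=13, slack=1)
Line 11: ['voice'] (min_width=5, slack=9)
Total lines: 11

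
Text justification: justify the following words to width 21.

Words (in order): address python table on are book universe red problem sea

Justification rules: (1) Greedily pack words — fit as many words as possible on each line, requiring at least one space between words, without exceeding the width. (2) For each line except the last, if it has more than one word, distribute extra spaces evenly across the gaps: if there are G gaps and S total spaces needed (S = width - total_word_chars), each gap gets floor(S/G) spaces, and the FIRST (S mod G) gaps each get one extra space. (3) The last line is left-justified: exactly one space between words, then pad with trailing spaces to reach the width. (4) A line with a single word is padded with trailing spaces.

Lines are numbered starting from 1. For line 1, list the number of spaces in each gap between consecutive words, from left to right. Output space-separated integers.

Answer: 2 1

Derivation:
Line 1: ['address', 'python', 'table'] (min_width=20, slack=1)
Line 2: ['on', 'are', 'book', 'universe'] (min_width=20, slack=1)
Line 3: ['red', 'problem', 'sea'] (min_width=15, slack=6)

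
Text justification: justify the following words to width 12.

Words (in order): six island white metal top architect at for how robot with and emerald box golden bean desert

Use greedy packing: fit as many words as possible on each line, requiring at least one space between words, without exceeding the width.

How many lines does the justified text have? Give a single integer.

Line 1: ['six', 'island'] (min_width=10, slack=2)
Line 2: ['white', 'metal'] (min_width=11, slack=1)
Line 3: ['top'] (min_width=3, slack=9)
Line 4: ['architect', 'at'] (min_width=12, slack=0)
Line 5: ['for', 'how'] (min_width=7, slack=5)
Line 6: ['robot', 'with'] (min_width=10, slack=2)
Line 7: ['and', 'emerald'] (min_width=11, slack=1)
Line 8: ['box', 'golden'] (min_width=10, slack=2)
Line 9: ['bean', 'desert'] (min_width=11, slack=1)
Total lines: 9

Answer: 9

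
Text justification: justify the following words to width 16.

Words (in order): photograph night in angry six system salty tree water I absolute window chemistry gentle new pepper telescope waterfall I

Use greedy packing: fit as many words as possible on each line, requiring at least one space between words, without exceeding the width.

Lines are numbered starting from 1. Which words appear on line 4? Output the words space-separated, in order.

Answer: tree water I

Derivation:
Line 1: ['photograph', 'night'] (min_width=16, slack=0)
Line 2: ['in', 'angry', 'six'] (min_width=12, slack=4)
Line 3: ['system', 'salty'] (min_width=12, slack=4)
Line 4: ['tree', 'water', 'I'] (min_width=12, slack=4)
Line 5: ['absolute', 'window'] (min_width=15, slack=1)
Line 6: ['chemistry', 'gentle'] (min_width=16, slack=0)
Line 7: ['new', 'pepper'] (min_width=10, slack=6)
Line 8: ['telescope'] (min_width=9, slack=7)
Line 9: ['waterfall', 'I'] (min_width=11, slack=5)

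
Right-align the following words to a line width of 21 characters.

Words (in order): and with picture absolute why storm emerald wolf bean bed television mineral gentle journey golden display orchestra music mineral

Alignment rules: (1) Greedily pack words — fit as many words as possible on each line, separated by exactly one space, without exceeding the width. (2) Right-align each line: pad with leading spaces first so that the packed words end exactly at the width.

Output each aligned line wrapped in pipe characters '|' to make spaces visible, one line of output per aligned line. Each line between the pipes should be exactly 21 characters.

Line 1: ['and', 'with', 'picture'] (min_width=16, slack=5)
Line 2: ['absolute', 'why', 'storm'] (min_width=18, slack=3)
Line 3: ['emerald', 'wolf', 'bean', 'bed'] (min_width=21, slack=0)
Line 4: ['television', 'mineral'] (min_width=18, slack=3)
Line 5: ['gentle', 'journey', 'golden'] (min_width=21, slack=0)
Line 6: ['display', 'orchestra'] (min_width=17, slack=4)
Line 7: ['music', 'mineral'] (min_width=13, slack=8)

Answer: |     and with picture|
|   absolute why storm|
|emerald wolf bean bed|
|   television mineral|
|gentle journey golden|
|    display orchestra|
|        music mineral|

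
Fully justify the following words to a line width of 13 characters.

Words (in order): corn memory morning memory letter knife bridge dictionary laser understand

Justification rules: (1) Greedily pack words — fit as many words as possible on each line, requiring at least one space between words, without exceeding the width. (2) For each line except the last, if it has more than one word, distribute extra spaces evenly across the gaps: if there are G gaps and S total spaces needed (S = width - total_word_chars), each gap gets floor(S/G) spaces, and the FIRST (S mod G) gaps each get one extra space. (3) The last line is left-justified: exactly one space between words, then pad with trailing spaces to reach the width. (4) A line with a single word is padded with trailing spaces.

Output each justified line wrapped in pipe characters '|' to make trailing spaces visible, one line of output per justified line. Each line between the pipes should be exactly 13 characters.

Answer: |corn   memory|
|morning      |
|memory letter|
|knife  bridge|
|dictionary   |
|laser        |
|understand   |

Derivation:
Line 1: ['corn', 'memory'] (min_width=11, slack=2)
Line 2: ['morning'] (min_width=7, slack=6)
Line 3: ['memory', 'letter'] (min_width=13, slack=0)
Line 4: ['knife', 'bridge'] (min_width=12, slack=1)
Line 5: ['dictionary'] (min_width=10, slack=3)
Line 6: ['laser'] (min_width=5, slack=8)
Line 7: ['understand'] (min_width=10, slack=3)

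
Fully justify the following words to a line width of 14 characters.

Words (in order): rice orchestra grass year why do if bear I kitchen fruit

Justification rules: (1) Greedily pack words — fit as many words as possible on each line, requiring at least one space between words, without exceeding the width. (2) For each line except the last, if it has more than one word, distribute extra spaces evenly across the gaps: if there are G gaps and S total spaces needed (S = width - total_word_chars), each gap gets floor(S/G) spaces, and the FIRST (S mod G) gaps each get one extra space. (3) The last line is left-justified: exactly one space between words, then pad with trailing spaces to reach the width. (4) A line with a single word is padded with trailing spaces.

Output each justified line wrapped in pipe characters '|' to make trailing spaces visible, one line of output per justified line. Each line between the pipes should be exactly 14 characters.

Line 1: ['rice', 'orchestra'] (min_width=14, slack=0)
Line 2: ['grass', 'year', 'why'] (min_width=14, slack=0)
Line 3: ['do', 'if', 'bear', 'I'] (min_width=12, slack=2)
Line 4: ['kitchen', 'fruit'] (min_width=13, slack=1)

Answer: |rice orchestra|
|grass year why|
|do  if  bear I|
|kitchen fruit |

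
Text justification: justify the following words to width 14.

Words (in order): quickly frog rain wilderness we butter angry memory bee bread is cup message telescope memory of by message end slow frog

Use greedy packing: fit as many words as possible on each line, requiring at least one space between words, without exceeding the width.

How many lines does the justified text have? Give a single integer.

Line 1: ['quickly', 'frog'] (min_width=12, slack=2)
Line 2: ['rain'] (min_width=4, slack=10)
Line 3: ['wilderness', 'we'] (min_width=13, slack=1)
Line 4: ['butter', 'angry'] (min_width=12, slack=2)
Line 5: ['memory', 'bee'] (min_width=10, slack=4)
Line 6: ['bread', 'is', 'cup'] (min_width=12, slack=2)
Line 7: ['message'] (min_width=7, slack=7)
Line 8: ['telescope'] (min_width=9, slack=5)
Line 9: ['memory', 'of', 'by'] (min_width=12, slack=2)
Line 10: ['message', 'end'] (min_width=11, slack=3)
Line 11: ['slow', 'frog'] (min_width=9, slack=5)
Total lines: 11

Answer: 11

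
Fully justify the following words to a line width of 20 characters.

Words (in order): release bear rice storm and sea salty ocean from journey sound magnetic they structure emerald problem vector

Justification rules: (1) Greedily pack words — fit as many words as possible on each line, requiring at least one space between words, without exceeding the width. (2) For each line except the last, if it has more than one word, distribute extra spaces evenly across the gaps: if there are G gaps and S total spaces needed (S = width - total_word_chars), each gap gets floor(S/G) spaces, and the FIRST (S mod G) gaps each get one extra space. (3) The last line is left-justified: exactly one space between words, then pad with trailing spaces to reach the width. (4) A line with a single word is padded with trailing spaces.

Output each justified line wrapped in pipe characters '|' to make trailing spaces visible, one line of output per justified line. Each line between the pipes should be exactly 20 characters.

Answer: |release   bear  rice|
|storm  and sea salty|
|ocean  from  journey|
|sound  magnetic they|
|structure    emerald|
|problem vector      |

Derivation:
Line 1: ['release', 'bear', 'rice'] (min_width=17, slack=3)
Line 2: ['storm', 'and', 'sea', 'salty'] (min_width=19, slack=1)
Line 3: ['ocean', 'from', 'journey'] (min_width=18, slack=2)
Line 4: ['sound', 'magnetic', 'they'] (min_width=19, slack=1)
Line 5: ['structure', 'emerald'] (min_width=17, slack=3)
Line 6: ['problem', 'vector'] (min_width=14, slack=6)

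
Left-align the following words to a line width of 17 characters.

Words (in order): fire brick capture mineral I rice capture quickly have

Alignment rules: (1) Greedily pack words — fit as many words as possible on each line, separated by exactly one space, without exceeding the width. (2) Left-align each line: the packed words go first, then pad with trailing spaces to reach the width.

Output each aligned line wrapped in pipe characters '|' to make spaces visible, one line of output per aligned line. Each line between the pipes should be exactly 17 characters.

Answer: |fire brick       |
|capture mineral I|
|rice capture     |
|quickly have     |

Derivation:
Line 1: ['fire', 'brick'] (min_width=10, slack=7)
Line 2: ['capture', 'mineral', 'I'] (min_width=17, slack=0)
Line 3: ['rice', 'capture'] (min_width=12, slack=5)
Line 4: ['quickly', 'have'] (min_width=12, slack=5)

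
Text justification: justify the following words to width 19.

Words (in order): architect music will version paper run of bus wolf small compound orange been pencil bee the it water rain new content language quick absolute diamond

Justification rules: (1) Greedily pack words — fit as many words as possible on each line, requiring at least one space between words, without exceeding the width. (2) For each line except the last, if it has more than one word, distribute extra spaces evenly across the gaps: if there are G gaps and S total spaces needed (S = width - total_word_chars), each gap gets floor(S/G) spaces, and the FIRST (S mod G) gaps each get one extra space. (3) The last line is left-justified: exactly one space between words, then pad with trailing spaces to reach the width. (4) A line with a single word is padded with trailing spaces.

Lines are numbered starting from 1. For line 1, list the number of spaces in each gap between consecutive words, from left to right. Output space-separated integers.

Line 1: ['architect', 'music'] (min_width=15, slack=4)
Line 2: ['will', 'version', 'paper'] (min_width=18, slack=1)
Line 3: ['run', 'of', 'bus', 'wolf'] (min_width=15, slack=4)
Line 4: ['small', 'compound'] (min_width=14, slack=5)
Line 5: ['orange', 'been', 'pencil'] (min_width=18, slack=1)
Line 6: ['bee', 'the', 'it', 'water'] (min_width=16, slack=3)
Line 7: ['rain', 'new', 'content'] (min_width=16, slack=3)
Line 8: ['language', 'quick'] (min_width=14, slack=5)
Line 9: ['absolute', 'diamond'] (min_width=16, slack=3)

Answer: 5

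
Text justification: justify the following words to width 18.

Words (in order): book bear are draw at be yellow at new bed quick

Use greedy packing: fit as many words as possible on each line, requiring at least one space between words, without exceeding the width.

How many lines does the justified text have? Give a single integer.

Line 1: ['book', 'bear', 'are', 'draw'] (min_width=18, slack=0)
Line 2: ['at', 'be', 'yellow', 'at'] (min_width=15, slack=3)
Line 3: ['new', 'bed', 'quick'] (min_width=13, slack=5)
Total lines: 3

Answer: 3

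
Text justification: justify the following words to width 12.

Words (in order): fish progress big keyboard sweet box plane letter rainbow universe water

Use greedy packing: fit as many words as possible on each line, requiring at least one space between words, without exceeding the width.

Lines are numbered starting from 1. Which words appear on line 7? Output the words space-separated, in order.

Line 1: ['fish'] (min_width=4, slack=8)
Line 2: ['progress', 'big'] (min_width=12, slack=0)
Line 3: ['keyboard'] (min_width=8, slack=4)
Line 4: ['sweet', 'box'] (min_width=9, slack=3)
Line 5: ['plane', 'letter'] (min_width=12, slack=0)
Line 6: ['rainbow'] (min_width=7, slack=5)
Line 7: ['universe'] (min_width=8, slack=4)
Line 8: ['water'] (min_width=5, slack=7)

Answer: universe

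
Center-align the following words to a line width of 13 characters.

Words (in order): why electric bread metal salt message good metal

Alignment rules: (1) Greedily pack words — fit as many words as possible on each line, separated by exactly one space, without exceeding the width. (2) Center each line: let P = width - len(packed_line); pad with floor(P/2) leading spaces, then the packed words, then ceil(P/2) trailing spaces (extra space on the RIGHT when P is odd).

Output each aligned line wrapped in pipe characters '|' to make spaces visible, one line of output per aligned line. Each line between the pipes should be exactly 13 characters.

Line 1: ['why', 'electric'] (min_width=12, slack=1)
Line 2: ['bread', 'metal'] (min_width=11, slack=2)
Line 3: ['salt', 'message'] (min_width=12, slack=1)
Line 4: ['good', 'metal'] (min_width=10, slack=3)

Answer: |why electric |
| bread metal |
|salt message |
| good metal  |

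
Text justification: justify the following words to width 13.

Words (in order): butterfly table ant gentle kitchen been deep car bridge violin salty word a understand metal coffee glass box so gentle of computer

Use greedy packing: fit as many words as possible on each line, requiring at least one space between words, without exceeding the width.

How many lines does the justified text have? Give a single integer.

Answer: 12

Derivation:
Line 1: ['butterfly'] (min_width=9, slack=4)
Line 2: ['table', 'ant'] (min_width=9, slack=4)
Line 3: ['gentle'] (min_width=6, slack=7)
Line 4: ['kitchen', 'been'] (min_width=12, slack=1)
Line 5: ['deep', 'car'] (min_width=8, slack=5)
Line 6: ['bridge', 'violin'] (min_width=13, slack=0)
Line 7: ['salty', 'word', 'a'] (min_width=12, slack=1)
Line 8: ['understand'] (min_width=10, slack=3)
Line 9: ['metal', 'coffee'] (min_width=12, slack=1)
Line 10: ['glass', 'box', 'so'] (min_width=12, slack=1)
Line 11: ['gentle', 'of'] (min_width=9, slack=4)
Line 12: ['computer'] (min_width=8, slack=5)
Total lines: 12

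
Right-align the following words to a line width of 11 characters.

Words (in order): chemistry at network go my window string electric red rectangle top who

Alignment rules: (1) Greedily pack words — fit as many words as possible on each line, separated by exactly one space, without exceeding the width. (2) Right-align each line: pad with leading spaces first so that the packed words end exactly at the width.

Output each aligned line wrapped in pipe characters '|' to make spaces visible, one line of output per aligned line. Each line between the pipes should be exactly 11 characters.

Answer: |  chemistry|
| at network|
|      go my|
|     window|
|     string|
|   electric|
|        red|
|  rectangle|
|    top who|

Derivation:
Line 1: ['chemistry'] (min_width=9, slack=2)
Line 2: ['at', 'network'] (min_width=10, slack=1)
Line 3: ['go', 'my'] (min_width=5, slack=6)
Line 4: ['window'] (min_width=6, slack=5)
Line 5: ['string'] (min_width=6, slack=5)
Line 6: ['electric'] (min_width=8, slack=3)
Line 7: ['red'] (min_width=3, slack=8)
Line 8: ['rectangle'] (min_width=9, slack=2)
Line 9: ['top', 'who'] (min_width=7, slack=4)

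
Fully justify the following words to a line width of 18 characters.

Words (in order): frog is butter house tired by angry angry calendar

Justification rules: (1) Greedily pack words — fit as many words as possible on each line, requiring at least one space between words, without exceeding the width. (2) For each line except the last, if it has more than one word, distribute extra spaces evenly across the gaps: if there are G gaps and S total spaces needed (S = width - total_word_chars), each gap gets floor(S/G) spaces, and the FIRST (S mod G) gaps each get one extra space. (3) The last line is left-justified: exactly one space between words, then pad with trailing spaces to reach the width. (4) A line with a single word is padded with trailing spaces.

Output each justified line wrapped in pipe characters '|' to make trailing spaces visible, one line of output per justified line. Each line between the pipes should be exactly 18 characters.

Answer: |frog   is   butter|
|house   tired   by|
|angry        angry|
|calendar          |

Derivation:
Line 1: ['frog', 'is', 'butter'] (min_width=14, slack=4)
Line 2: ['house', 'tired', 'by'] (min_width=14, slack=4)
Line 3: ['angry', 'angry'] (min_width=11, slack=7)
Line 4: ['calendar'] (min_width=8, slack=10)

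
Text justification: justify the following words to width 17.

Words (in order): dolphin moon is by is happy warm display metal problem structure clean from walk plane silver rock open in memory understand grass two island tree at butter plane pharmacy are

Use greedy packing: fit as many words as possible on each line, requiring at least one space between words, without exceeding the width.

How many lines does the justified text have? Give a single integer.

Answer: 11

Derivation:
Line 1: ['dolphin', 'moon', 'is'] (min_width=15, slack=2)
Line 2: ['by', 'is', 'happy', 'warm'] (min_width=16, slack=1)
Line 3: ['display', 'metal'] (min_width=13, slack=4)
Line 4: ['problem', 'structure'] (min_width=17, slack=0)
Line 5: ['clean', 'from', 'walk'] (min_width=15, slack=2)
Line 6: ['plane', 'silver', 'rock'] (min_width=17, slack=0)
Line 7: ['open', 'in', 'memory'] (min_width=14, slack=3)
Line 8: ['understand', 'grass'] (min_width=16, slack=1)
Line 9: ['two', 'island', 'tree'] (min_width=15, slack=2)
Line 10: ['at', 'butter', 'plane'] (min_width=15, slack=2)
Line 11: ['pharmacy', 'are'] (min_width=12, slack=5)
Total lines: 11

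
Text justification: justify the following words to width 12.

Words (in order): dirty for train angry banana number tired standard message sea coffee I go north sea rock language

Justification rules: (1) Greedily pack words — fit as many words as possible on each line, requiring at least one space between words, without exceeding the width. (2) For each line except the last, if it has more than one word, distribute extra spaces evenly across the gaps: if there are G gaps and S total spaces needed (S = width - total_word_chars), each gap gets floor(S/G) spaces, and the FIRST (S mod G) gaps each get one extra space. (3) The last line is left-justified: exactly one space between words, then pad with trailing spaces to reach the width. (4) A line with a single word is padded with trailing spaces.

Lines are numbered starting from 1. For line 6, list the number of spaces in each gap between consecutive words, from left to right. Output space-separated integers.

Line 1: ['dirty', 'for'] (min_width=9, slack=3)
Line 2: ['train', 'angry'] (min_width=11, slack=1)
Line 3: ['banana'] (min_width=6, slack=6)
Line 4: ['number', 'tired'] (min_width=12, slack=0)
Line 5: ['standard'] (min_width=8, slack=4)
Line 6: ['message', 'sea'] (min_width=11, slack=1)
Line 7: ['coffee', 'I', 'go'] (min_width=11, slack=1)
Line 8: ['north', 'sea'] (min_width=9, slack=3)
Line 9: ['rock'] (min_width=4, slack=8)
Line 10: ['language'] (min_width=8, slack=4)

Answer: 2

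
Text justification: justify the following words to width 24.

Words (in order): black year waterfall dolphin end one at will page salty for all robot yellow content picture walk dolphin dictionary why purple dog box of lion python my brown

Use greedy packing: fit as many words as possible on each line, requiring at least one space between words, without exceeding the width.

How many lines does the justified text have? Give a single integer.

Answer: 7

Derivation:
Line 1: ['black', 'year', 'waterfall'] (min_width=20, slack=4)
Line 2: ['dolphin', 'end', 'one', 'at', 'will'] (min_width=23, slack=1)
Line 3: ['page', 'salty', 'for', 'all', 'robot'] (min_width=24, slack=0)
Line 4: ['yellow', 'content', 'picture'] (min_width=22, slack=2)
Line 5: ['walk', 'dolphin', 'dictionary'] (min_width=23, slack=1)
Line 6: ['why', 'purple', 'dog', 'box', 'of'] (min_width=21, slack=3)
Line 7: ['lion', 'python', 'my', 'brown'] (min_width=20, slack=4)
Total lines: 7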